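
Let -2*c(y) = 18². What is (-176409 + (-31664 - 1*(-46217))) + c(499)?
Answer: -162018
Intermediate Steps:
c(y) = -162 (c(y) = -½*18² = -½*324 = -162)
(-176409 + (-31664 - 1*(-46217))) + c(499) = (-176409 + (-31664 - 1*(-46217))) - 162 = (-176409 + (-31664 + 46217)) - 162 = (-176409 + 14553) - 162 = -161856 - 162 = -162018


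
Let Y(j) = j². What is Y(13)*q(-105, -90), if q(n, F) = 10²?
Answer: 16900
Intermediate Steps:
q(n, F) = 100
Y(13)*q(-105, -90) = 13²*100 = 169*100 = 16900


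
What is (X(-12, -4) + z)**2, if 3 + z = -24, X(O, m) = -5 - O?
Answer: 400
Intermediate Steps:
z = -27 (z = -3 - 24 = -27)
(X(-12, -4) + z)**2 = ((-5 - 1*(-12)) - 27)**2 = ((-5 + 12) - 27)**2 = (7 - 27)**2 = (-20)**2 = 400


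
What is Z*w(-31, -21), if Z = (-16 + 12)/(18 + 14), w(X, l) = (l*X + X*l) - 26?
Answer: -319/2 ≈ -159.50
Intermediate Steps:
w(X, l) = -26 + 2*X*l (w(X, l) = (X*l + X*l) - 26 = 2*X*l - 26 = -26 + 2*X*l)
Z = -⅛ (Z = -4/32 = -4*1/32 = -⅛ ≈ -0.12500)
Z*w(-31, -21) = -(-26 + 2*(-31)*(-21))/8 = -(-26 + 1302)/8 = -⅛*1276 = -319/2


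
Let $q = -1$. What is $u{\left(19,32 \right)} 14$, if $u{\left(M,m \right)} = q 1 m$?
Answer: $-448$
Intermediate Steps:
$u{\left(M,m \right)} = - m$ ($u{\left(M,m \right)} = \left(-1\right) 1 m = - m$)
$u{\left(19,32 \right)} 14 = \left(-1\right) 32 \cdot 14 = \left(-32\right) 14 = -448$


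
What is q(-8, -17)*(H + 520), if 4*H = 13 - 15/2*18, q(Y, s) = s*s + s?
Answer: 133144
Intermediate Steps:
q(Y, s) = s + s**2 (q(Y, s) = s**2 + s = s + s**2)
H = -61/2 (H = (13 - 15/2*18)/4 = (13 - 135)/4 = (1/4)*(-122) = -61/2 ≈ -30.500)
q(-8, -17)*(H + 520) = (-17*(1 - 17))*(-61/2 + 520) = -17*(-16)*(979/2) = 272*(979/2) = 133144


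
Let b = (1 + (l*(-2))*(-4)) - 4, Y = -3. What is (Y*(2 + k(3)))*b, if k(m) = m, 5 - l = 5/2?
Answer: -255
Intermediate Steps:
l = 5/2 (l = 5 - 5/2 = 5/2 ≈ 2.5000)
b = 17 (b = (1 + ((5/2)*(-2))*(-4)) - 4 = (1 - 5*(-4)) - 4 = (1 + 20) - 4 = 21 - 4 = 17)
(Y*(2 + k(3)))*b = -3*(2 + 3)*17 = -3*5*17 = -15*17 = -255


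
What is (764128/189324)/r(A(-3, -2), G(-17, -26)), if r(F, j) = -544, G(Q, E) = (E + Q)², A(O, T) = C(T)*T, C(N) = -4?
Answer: -23879/3218508 ≈ -0.0074193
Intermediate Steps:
A(O, T) = -4*T
(764128/189324)/r(A(-3, -2), G(-17, -26)) = (764128/189324)/(-544) = (764128*(1/189324))*(-1/544) = (191032/47331)*(-1/544) = -23879/3218508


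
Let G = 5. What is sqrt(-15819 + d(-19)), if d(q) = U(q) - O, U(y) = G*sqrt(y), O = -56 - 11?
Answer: sqrt(-15752 + 5*I*sqrt(19)) ≈ 0.0868 + 125.51*I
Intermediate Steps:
O = -67
U(y) = 5*sqrt(y)
d(q) = 67 + 5*sqrt(q) (d(q) = 5*sqrt(q) - 1*(-67) = 5*sqrt(q) + 67 = 67 + 5*sqrt(q))
sqrt(-15819 + d(-19)) = sqrt(-15819 + (67 + 5*sqrt(-19))) = sqrt(-15819 + (67 + 5*(I*sqrt(19)))) = sqrt(-15819 + (67 + 5*I*sqrt(19))) = sqrt(-15752 + 5*I*sqrt(19))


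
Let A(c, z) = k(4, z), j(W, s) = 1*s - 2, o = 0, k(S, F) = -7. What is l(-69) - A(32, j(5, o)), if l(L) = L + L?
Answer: -131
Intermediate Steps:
j(W, s) = -2 + s (j(W, s) = s - 2 = -2 + s)
A(c, z) = -7
l(L) = 2*L
l(-69) - A(32, j(5, o)) = 2*(-69) - 1*(-7) = -138 + 7 = -131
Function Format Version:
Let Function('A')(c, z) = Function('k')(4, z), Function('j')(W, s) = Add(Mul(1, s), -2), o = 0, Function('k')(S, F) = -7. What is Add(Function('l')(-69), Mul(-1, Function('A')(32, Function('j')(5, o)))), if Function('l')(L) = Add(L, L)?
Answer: -131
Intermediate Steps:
Function('j')(W, s) = Add(-2, s) (Function('j')(W, s) = Add(s, -2) = Add(-2, s))
Function('A')(c, z) = -7
Function('l')(L) = Mul(2, L)
Add(Function('l')(-69), Mul(-1, Function('A')(32, Function('j')(5, o)))) = Add(Mul(2, -69), Mul(-1, -7)) = Add(-138, 7) = -131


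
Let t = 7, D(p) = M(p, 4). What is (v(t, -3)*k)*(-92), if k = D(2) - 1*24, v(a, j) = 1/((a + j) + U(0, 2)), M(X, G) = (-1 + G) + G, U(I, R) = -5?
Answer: -1564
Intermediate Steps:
M(X, G) = -1 + 2*G
D(p) = 7 (D(p) = -1 + 2*4 = -1 + 8 = 7)
v(a, j) = 1/(-5 + a + j) (v(a, j) = 1/((a + j) - 5) = 1/(-5 + a + j))
k = -17 (k = 7 - 1*24 = 7 - 24 = -17)
(v(t, -3)*k)*(-92) = (-17/(-5 + 7 - 3))*(-92) = (-17/(-1))*(-92) = -1*(-17)*(-92) = 17*(-92) = -1564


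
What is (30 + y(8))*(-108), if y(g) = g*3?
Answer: -5832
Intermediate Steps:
y(g) = 3*g
(30 + y(8))*(-108) = (30 + 3*8)*(-108) = (30 + 24)*(-108) = 54*(-108) = -5832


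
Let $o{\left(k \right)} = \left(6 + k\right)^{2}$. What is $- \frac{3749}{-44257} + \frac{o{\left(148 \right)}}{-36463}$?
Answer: $- \frac{130414175}{230534713} \approx -0.5657$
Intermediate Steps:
$- \frac{3749}{-44257} + \frac{o{\left(148 \right)}}{-36463} = - \frac{3749}{-44257} + \frac{\left(6 + 148\right)^{2}}{-36463} = \left(-3749\right) \left(- \frac{1}{44257}\right) + 154^{2} \left(- \frac{1}{36463}\right) = \frac{3749}{44257} + 23716 \left(- \frac{1}{36463}\right) = \frac{3749}{44257} - \frac{3388}{5209} = - \frac{130414175}{230534713}$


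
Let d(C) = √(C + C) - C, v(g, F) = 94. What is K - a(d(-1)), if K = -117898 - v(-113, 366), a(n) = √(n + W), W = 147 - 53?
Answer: -117992 - √(95 + I*√2) ≈ -1.18e+5 - 0.072546*I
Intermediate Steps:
W = 94
d(C) = -C + √2*√C (d(C) = √(2*C) - C = √2*√C - C = -C + √2*√C)
a(n) = √(94 + n) (a(n) = √(n + 94) = √(94 + n))
K = -117992 (K = -117898 - 1*94 = -117898 - 94 = -117992)
K - a(d(-1)) = -117992 - √(94 + (-1*(-1) + √2*√(-1))) = -117992 - √(94 + (1 + √2*I)) = -117992 - √(94 + (1 + I*√2)) = -117992 - √(95 + I*√2)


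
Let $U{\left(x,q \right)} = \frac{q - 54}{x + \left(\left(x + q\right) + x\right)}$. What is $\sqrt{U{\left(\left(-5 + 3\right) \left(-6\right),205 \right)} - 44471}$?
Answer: $\frac{4 i \sqrt{161430235}}{241} \approx 210.88 i$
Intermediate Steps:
$U{\left(x,q \right)} = \frac{-54 + q}{q + 3 x}$ ($U{\left(x,q \right)} = \frac{-54 + q}{x + \left(\left(q + x\right) + x\right)} = \frac{-54 + q}{x + \left(q + 2 x\right)} = \frac{-54 + q}{q + 3 x}$)
$\sqrt{U{\left(\left(-5 + 3\right) \left(-6\right),205 \right)} - 44471} = \sqrt{\frac{-54 + 205}{205 + 3 \left(-5 + 3\right) \left(-6\right)} - 44471} = \sqrt{\frac{1}{205 + 3 \left(\left(-2\right) \left(-6\right)\right)} 151 - 44471} = \sqrt{\frac{1}{205 + 3 \cdot 12} \cdot 151 - 44471} = \sqrt{\frac{1}{205 + 36} \cdot 151 - 44471} = \sqrt{\frac{1}{241} \cdot 151 - 44471} = \sqrt{\frac{151}{241} - 44471} = \sqrt{- \frac{10717360}{241}} = \frac{4 i \sqrt{161430235}}{241}$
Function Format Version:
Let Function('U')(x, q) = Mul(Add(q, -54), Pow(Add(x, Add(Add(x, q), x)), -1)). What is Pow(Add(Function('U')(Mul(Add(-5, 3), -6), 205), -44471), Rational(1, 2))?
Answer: Mul(Rational(4, 241), I, Pow(161430235, Rational(1, 2))) ≈ Mul(210.88, I)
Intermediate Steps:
Function('U')(x, q) = Mul(Pow(Add(q, Mul(3, x)), -1), Add(-54, q)) (Function('U')(x, q) = Mul(Add(-54, q), Pow(Add(x, Add(Add(q, x), x)), -1)) = Mul(Add(-54, q), Pow(Add(x, Add(q, Mul(2, x))), -1)) = Mul(Add(-54, q), Pow(Add(q, Mul(3, x)), -1)) = Mul(Pow(Add(q, Mul(3, x)), -1), Add(-54, q)))
Pow(Add(Function('U')(Mul(Add(-5, 3), -6), 205), -44471), Rational(1, 2)) = Pow(Add(Mul(Pow(Add(205, Mul(3, Mul(Add(-5, 3), -6))), -1), Add(-54, 205)), -44471), Rational(1, 2)) = Pow(Add(Mul(Pow(Add(205, Mul(3, Mul(-2, -6))), -1), 151), -44471), Rational(1, 2)) = Pow(Add(Mul(Pow(Add(205, Mul(3, 12)), -1), 151), -44471), Rational(1, 2)) = Pow(Add(Mul(Pow(Add(205, 36), -1), 151), -44471), Rational(1, 2)) = Pow(Add(Mul(Pow(241, -1), 151), -44471), Rational(1, 2)) = Pow(Add(Mul(Rational(1, 241), 151), -44471), Rational(1, 2)) = Pow(Add(Rational(151, 241), -44471), Rational(1, 2)) = Pow(Rational(-10717360, 241), Rational(1, 2)) = Mul(Rational(4, 241), I, Pow(161430235, Rational(1, 2)))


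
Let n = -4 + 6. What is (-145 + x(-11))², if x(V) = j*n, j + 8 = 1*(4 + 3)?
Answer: 21609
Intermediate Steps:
n = 2
j = -1 (j = -8 + 1*(4 + 3) = -8 + 1*7 = -8 + 7 = -1)
x(V) = -2 (x(V) = -1*2 = -2)
(-145 + x(-11))² = (-145 - 2)² = (-147)² = 21609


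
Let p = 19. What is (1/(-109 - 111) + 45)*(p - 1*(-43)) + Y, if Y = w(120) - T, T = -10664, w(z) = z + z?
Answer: 1506309/110 ≈ 13694.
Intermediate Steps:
w(z) = 2*z
Y = 10904 (Y = 2*120 - 1*(-10664) = 240 + 10664 = 10904)
(1/(-109 - 111) + 45)*(p - 1*(-43)) + Y = (1/(-109 - 111) + 45)*(19 - 1*(-43)) + 10904 = (1/(-220) + 45)*(19 + 43) + 10904 = (-1/220 + 45)*62 + 10904 = (9899/220)*62 + 10904 = 306869/110 + 10904 = 1506309/110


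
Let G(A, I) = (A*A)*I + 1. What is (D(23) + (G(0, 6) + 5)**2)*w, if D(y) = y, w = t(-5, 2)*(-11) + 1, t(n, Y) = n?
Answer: 3304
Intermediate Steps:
G(A, I) = 1 + I*A**2 (G(A, I) = A**2*I + 1 = I*A**2 + 1 = 1 + I*A**2)
w = 56 (w = -5*(-11) + 1 = 55 + 1 = 56)
(D(23) + (G(0, 6) + 5)**2)*w = (23 + ((1 + 6*0**2) + 5)**2)*56 = (23 + ((1 + 6*0) + 5)**2)*56 = (23 + ((1 + 0) + 5)**2)*56 = (23 + (1 + 5)**2)*56 = (23 + 6**2)*56 = (23 + 36)*56 = 59*56 = 3304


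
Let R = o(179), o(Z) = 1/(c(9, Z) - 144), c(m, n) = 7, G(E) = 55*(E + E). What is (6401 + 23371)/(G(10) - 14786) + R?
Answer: -682075/312497 ≈ -2.1827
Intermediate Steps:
G(E) = 110*E (G(E) = 55*(2*E) = 110*E)
o(Z) = -1/137 (o(Z) = 1/(7 - 144) = 1/(-137) = -1/137)
R = -1/137 ≈ -0.0072993
(6401 + 23371)/(G(10) - 14786) + R = (6401 + 23371)/(110*10 - 14786) - 1/137 = 29772/(1100 - 14786) - 1/137 = 29772/(-13686) - 1/137 = 29772*(-1/13686) - 1/137 = -4962/2281 - 1/137 = -682075/312497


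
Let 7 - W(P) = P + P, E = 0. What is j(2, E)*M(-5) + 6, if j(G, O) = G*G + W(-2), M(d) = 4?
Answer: 66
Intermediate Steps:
W(P) = 7 - 2*P (W(P) = 7 - (P + P) = 7 - 2*P)
j(G, O) = 11 + G**2 (j(G, O) = G*G + (7 - 2*(-2)) = G**2 + (7 + 4) = G**2 + 11 = 11 + G**2)
j(2, E)*M(-5) + 6 = (11 + 2**2)*4 + 6 = (11 + 4)*4 + 6 = 15*4 + 6 = 60 + 6 = 66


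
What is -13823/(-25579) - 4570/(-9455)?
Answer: 49518499/48369889 ≈ 1.0237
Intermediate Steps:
-13823/(-25579) - 4570/(-9455) = -13823*(-1/25579) - 4570*(-1/9455) = 13823/25579 + 914/1891 = 49518499/48369889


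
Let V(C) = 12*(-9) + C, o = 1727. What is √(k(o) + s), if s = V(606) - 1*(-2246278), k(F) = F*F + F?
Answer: 2*√1307758 ≈ 2287.1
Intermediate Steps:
V(C) = -108 + C
k(F) = F + F² (k(F) = F² + F = F + F²)
s = 2246776 (s = (-108 + 606) - 1*(-2246278) = 498 + 2246278 = 2246776)
√(k(o) + s) = √(1727*(1 + 1727) + 2246776) = √(1727*1728 + 2246776) = √(2984256 + 2246776) = √5231032 = 2*√1307758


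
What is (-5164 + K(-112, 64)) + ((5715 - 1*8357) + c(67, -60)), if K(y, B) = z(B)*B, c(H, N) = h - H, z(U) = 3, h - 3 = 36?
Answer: -7642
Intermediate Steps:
h = 39 (h = 3 + 36 = 39)
c(H, N) = 39 - H
K(y, B) = 3*B
(-5164 + K(-112, 64)) + ((5715 - 1*8357) + c(67, -60)) = (-5164 + 3*64) + ((5715 - 1*8357) + (39 - 1*67)) = (-5164 + 192) + ((5715 - 8357) + (39 - 67)) = -4972 + (-2642 - 28) = -4972 - 2670 = -7642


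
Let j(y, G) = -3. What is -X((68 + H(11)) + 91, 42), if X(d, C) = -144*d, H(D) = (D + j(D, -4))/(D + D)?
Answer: 252432/11 ≈ 22948.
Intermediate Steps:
H(D) = (-3 + D)/(2*D) (H(D) = (D - 3)/(D + D) = (-3 + D)/((2*D)) = (-3 + D)*(1/(2*D)) = (-3 + D)/(2*D))
-X((68 + H(11)) + 91, 42) = -(-144)*((68 + (1/2)*(-3 + 11)/11) + 91) = -(-144)*((68 + (1/2)*(1/11)*8) + 91) = -(-144)*((68 + 4/11) + 91) = -(-144)*(752/11 + 91) = -(-144)*1753/11 = -1*(-252432/11) = 252432/11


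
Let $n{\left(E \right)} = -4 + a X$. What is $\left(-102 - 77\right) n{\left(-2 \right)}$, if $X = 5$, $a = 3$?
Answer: $-1969$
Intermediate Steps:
$n{\left(E \right)} = 11$ ($n{\left(E \right)} = -4 + 3 \cdot 5 = -4 + 15 = 11$)
$\left(-102 - 77\right) n{\left(-2 \right)} = \left(-102 - 77\right) 11 = \left(-179\right) 11 = -1969$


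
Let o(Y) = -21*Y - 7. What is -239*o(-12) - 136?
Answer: -58691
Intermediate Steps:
o(Y) = -7 - 21*Y
-239*o(-12) - 136 = -239*(-7 - 21*(-12)) - 136 = -239*(-7 + 252) - 136 = -239*245 - 136 = -58555 - 136 = -58691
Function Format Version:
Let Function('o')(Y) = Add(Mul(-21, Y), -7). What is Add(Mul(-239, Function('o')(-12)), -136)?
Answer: -58691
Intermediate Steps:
Function('o')(Y) = Add(-7, Mul(-21, Y))
Add(Mul(-239, Function('o')(-12)), -136) = Add(Mul(-239, Add(-7, Mul(-21, -12))), -136) = Add(Mul(-239, Add(-7, 252)), -136) = Add(Mul(-239, 245), -136) = Add(-58555, -136) = -58691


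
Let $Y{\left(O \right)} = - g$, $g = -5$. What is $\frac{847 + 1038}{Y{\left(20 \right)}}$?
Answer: $377$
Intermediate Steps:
$Y{\left(O \right)} = 5$ ($Y{\left(O \right)} = \left(-1\right) \left(-5\right) = 5$)
$\frac{847 + 1038}{Y{\left(20 \right)}} = \frac{847 + 1038}{5} = 1885 \cdot \frac{1}{5} = 377$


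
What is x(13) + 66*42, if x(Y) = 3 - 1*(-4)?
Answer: 2779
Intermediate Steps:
x(Y) = 7 (x(Y) = 3 + 4 = 7)
x(13) + 66*42 = 7 + 66*42 = 7 + 2772 = 2779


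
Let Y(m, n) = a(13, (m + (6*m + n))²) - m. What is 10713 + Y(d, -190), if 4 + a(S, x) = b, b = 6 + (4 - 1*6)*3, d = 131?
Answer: 10578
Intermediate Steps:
b = 0 (b = 6 + (4 - 6)*3 = 6 - 2*3 = 6 - 6 = 0)
a(S, x) = -4 (a(S, x) = -4 + 0 = -4)
Y(m, n) = -4 - m
10713 + Y(d, -190) = 10713 + (-4 - 1*131) = 10713 + (-4 - 131) = 10713 - 135 = 10578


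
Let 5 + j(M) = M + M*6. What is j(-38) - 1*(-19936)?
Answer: 19665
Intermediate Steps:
j(M) = -5 + 7*M (j(M) = -5 + (M + M*6) = -5 + (M + 6*M) = -5 + 7*M)
j(-38) - 1*(-19936) = (-5 + 7*(-38)) - 1*(-19936) = (-5 - 266) + 19936 = -271 + 19936 = 19665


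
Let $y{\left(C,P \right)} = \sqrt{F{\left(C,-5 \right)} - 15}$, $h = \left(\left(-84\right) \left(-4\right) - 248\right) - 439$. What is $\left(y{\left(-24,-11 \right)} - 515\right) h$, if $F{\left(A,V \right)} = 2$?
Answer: $180765 - 351 i \sqrt{13} \approx 1.8077 \cdot 10^{5} - 1265.5 i$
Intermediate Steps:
$h = -351$ ($h = \left(336 - 248\right) - 439 = 88 - 439 = -351$)
$y{\left(C,P \right)} = i \sqrt{13}$ ($y{\left(C,P \right)} = \sqrt{2 - 15} = \sqrt{-13} = i \sqrt{13}$)
$\left(y{\left(-24,-11 \right)} - 515\right) h = \left(i \sqrt{13} - 515\right) \left(-351\right) = \left(-515 + i \sqrt{13}\right) \left(-351\right) = 180765 - 351 i \sqrt{13}$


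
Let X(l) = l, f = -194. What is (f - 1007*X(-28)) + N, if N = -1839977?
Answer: -1811975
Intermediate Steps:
(f - 1007*X(-28)) + N = (-194 - 1007*(-28)) - 1839977 = (-194 + 28196) - 1839977 = 28002 - 1839977 = -1811975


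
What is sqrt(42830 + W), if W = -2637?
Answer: sqrt(40193) ≈ 200.48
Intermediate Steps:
sqrt(42830 + W) = sqrt(42830 - 2637) = sqrt(40193)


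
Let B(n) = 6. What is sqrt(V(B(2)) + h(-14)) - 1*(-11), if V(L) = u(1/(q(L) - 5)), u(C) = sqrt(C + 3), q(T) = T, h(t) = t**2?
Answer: 11 + 3*sqrt(22) ≈ 25.071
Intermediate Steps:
u(C) = sqrt(3 + C)
V(L) = sqrt(3 + 1/(-5 + L)) (V(L) = sqrt(3 + 1/(L - 5)) = sqrt(3 + 1/(-5 + L)))
sqrt(V(B(2)) + h(-14)) - 1*(-11) = sqrt(sqrt((-14 + 3*6)/(-5 + 6)) + (-14)**2) - 1*(-11) = sqrt(sqrt((-14 + 18)/1) + 196) + 11 = sqrt(sqrt(1*4) + 196) + 11 = sqrt(sqrt(4) + 196) + 11 = sqrt(2 + 196) + 11 = sqrt(198) + 11 = 3*sqrt(22) + 11 = 11 + 3*sqrt(22)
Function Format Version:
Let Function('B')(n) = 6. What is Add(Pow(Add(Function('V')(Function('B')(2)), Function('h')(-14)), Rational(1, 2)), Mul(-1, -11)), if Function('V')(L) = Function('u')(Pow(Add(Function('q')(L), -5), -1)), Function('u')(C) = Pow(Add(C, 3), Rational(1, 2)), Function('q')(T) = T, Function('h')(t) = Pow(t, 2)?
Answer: Add(11, Mul(3, Pow(22, Rational(1, 2)))) ≈ 25.071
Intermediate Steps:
Function('u')(C) = Pow(Add(3, C), Rational(1, 2))
Function('V')(L) = Pow(Add(3, Pow(Add(-5, L), -1)), Rational(1, 2)) (Function('V')(L) = Pow(Add(3, Pow(Add(L, -5), -1)), Rational(1, 2)) = Pow(Add(3, Pow(Add(-5, L), -1)), Rational(1, 2)))
Add(Pow(Add(Function('V')(Function('B')(2)), Function('h')(-14)), Rational(1, 2)), Mul(-1, -11)) = Add(Pow(Add(Pow(Mul(Pow(Add(-5, 6), -1), Add(-14, Mul(3, 6))), Rational(1, 2)), Pow(-14, 2)), Rational(1, 2)), Mul(-1, -11)) = Add(Pow(Add(Pow(Mul(Pow(1, -1), Add(-14, 18)), Rational(1, 2)), 196), Rational(1, 2)), 11) = Add(Pow(Add(Pow(Mul(1, 4), Rational(1, 2)), 196), Rational(1, 2)), 11) = Add(Pow(Add(Pow(4, Rational(1, 2)), 196), Rational(1, 2)), 11) = Add(Pow(Add(2, 196), Rational(1, 2)), 11) = Add(Pow(198, Rational(1, 2)), 11) = Add(Mul(3, Pow(22, Rational(1, 2))), 11) = Add(11, Mul(3, Pow(22, Rational(1, 2))))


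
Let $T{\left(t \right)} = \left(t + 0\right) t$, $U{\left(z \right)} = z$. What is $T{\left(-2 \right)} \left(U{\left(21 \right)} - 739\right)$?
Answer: $-2872$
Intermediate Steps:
$T{\left(t \right)} = t^{2}$ ($T{\left(t \right)} = t t = t^{2}$)
$T{\left(-2 \right)} \left(U{\left(21 \right)} - 739\right) = \left(-2\right)^{2} \left(21 - 739\right) = 4 \left(-718\right) = -2872$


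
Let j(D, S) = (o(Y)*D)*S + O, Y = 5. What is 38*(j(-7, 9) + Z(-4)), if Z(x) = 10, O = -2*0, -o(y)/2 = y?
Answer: 24320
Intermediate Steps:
o(y) = -2*y
O = 0
j(D, S) = -10*D*S (j(D, S) = ((-2*5)*D)*S + 0 = (-10*D)*S + 0 = -10*D*S + 0 = -10*D*S)
38*(j(-7, 9) + Z(-4)) = 38*(-10*(-7)*9 + 10) = 38*(630 + 10) = 38*640 = 24320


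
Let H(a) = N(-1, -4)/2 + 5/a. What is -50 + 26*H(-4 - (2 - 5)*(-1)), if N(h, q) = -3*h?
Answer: -207/7 ≈ -29.571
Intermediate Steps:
H(a) = 3/2 + 5/a (H(a) = -3*(-1)/2 + 5/a = 3*(½) + 5/a = 3/2 + 5/a)
-50 + 26*H(-4 - (2 - 5)*(-1)) = -50 + 26*(3/2 + 5/(-4 - (2 - 5)*(-1))) = -50 + 26*(3/2 + 5/(-4 - (-3)*(-1))) = -50 + 26*(3/2 + 5/(-4 - 1*3)) = -50 + 26*(3/2 + 5/(-4 - 3)) = -50 + 26*(3/2 + 5/(-7)) = -50 + 26*(3/2 + 5*(-⅐)) = -50 + 26*(3/2 - 5/7) = -50 + 26*(11/14) = -50 + 143/7 = -207/7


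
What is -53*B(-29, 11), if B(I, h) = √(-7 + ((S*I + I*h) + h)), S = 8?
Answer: -53*I*√547 ≈ -1239.6*I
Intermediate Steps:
B(I, h) = √(-7 + h + 8*I + I*h) (B(I, h) = √(-7 + ((8*I + I*h) + h)) = √(-7 + (h + 8*I + I*h)) = √(-7 + h + 8*I + I*h))
-53*B(-29, 11) = -53*√(-7 + 11 + 8*(-29) - 29*11) = -53*√(-7 + 11 - 232 - 319) = -53*I*√547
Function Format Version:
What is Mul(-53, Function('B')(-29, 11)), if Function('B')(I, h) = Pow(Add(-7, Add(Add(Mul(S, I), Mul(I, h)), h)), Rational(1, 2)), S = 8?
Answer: Mul(-53, I, Pow(547, Rational(1, 2))) ≈ Mul(-1239.6, I)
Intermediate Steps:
Function('B')(I, h) = Pow(Add(-7, h, Mul(8, I), Mul(I, h)), Rational(1, 2)) (Function('B')(I, h) = Pow(Add(-7, Add(Add(Mul(8, I), Mul(I, h)), h)), Rational(1, 2)) = Pow(Add(-7, Add(h, Mul(8, I), Mul(I, h))), Rational(1, 2)) = Pow(Add(-7, h, Mul(8, I), Mul(I, h)), Rational(1, 2)))
Mul(-53, Function('B')(-29, 11)) = Mul(-53, Pow(Add(-7, 11, Mul(8, -29), Mul(-29, 11)), Rational(1, 2))) = Mul(-53, Pow(Add(-7, 11, -232, -319), Rational(1, 2))) = Mul(-53, Pow(-547, Rational(1, 2))) = Mul(-53, Mul(I, Pow(547, Rational(1, 2)))) = Mul(-53, I, Pow(547, Rational(1, 2)))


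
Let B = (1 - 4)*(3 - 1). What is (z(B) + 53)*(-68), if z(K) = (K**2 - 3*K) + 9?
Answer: -7888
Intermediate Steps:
B = -6 (B = -3*2 = -6)
z(K) = 9 + K**2 - 3*K
(z(B) + 53)*(-68) = ((9 + (-6)**2 - 3*(-6)) + 53)*(-68) = ((9 + 36 + 18) + 53)*(-68) = (63 + 53)*(-68) = 116*(-68) = -7888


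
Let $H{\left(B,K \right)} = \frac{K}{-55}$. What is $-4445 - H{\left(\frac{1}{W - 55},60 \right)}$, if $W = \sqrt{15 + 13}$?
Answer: $- \frac{48883}{11} \approx -4443.9$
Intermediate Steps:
$W = 2 \sqrt{7}$ ($W = \sqrt{28} = 2 \sqrt{7} \approx 5.2915$)
$H{\left(B,K \right)} = - \frac{K}{55}$ ($H{\left(B,K \right)} = K \left(- \frac{1}{55}\right) = - \frac{K}{55}$)
$-4445 - H{\left(\frac{1}{W - 55},60 \right)} = -4445 - \left(- \frac{1}{55}\right) 60 = -4445 - - \frac{12}{11} = -4445 + \frac{12}{11} = - \frac{48883}{11}$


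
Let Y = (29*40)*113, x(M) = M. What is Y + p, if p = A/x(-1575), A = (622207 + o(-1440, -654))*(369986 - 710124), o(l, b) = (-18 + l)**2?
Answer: 934895810998/1575 ≈ 5.9358e+8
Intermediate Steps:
Y = 131080 (Y = 1160*113 = 131080)
A = -934689359998 (A = (622207 + (-18 - 1440)**2)*(369986 - 710124) = (622207 + (-1458)**2)*(-340138) = (622207 + 2125764)*(-340138) = 2747971*(-340138) = -934689359998)
p = 934689359998/1575 (p = -934689359998/(-1575) = -934689359998*(-1/1575) = 934689359998/1575 ≈ 5.9345e+8)
Y + p = 131080 + 934689359998/1575 = 934895810998/1575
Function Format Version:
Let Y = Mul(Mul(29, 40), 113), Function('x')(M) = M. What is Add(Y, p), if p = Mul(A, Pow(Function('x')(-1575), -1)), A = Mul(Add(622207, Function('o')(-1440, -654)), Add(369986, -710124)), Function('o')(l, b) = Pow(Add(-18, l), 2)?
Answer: Rational(934895810998, 1575) ≈ 5.9358e+8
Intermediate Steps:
Y = 131080 (Y = Mul(1160, 113) = 131080)
A = -934689359998 (A = Mul(Add(622207, Pow(Add(-18, -1440), 2)), Add(369986, -710124)) = Mul(Add(622207, Pow(-1458, 2)), -340138) = Mul(Add(622207, 2125764), -340138) = Mul(2747971, -340138) = -934689359998)
p = Rational(934689359998, 1575) (p = Mul(-934689359998, Pow(-1575, -1)) = Mul(-934689359998, Rational(-1, 1575)) = Rational(934689359998, 1575) ≈ 5.9345e+8)
Add(Y, p) = Add(131080, Rational(934689359998, 1575)) = Rational(934895810998, 1575)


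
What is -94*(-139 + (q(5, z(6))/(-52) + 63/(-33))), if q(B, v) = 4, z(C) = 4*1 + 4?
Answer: 1895134/143 ≈ 13253.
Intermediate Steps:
z(C) = 8 (z(C) = 4 + 4 = 8)
-94*(-139 + (q(5, z(6))/(-52) + 63/(-33))) = -94*(-139 + (4/(-52) + 63/(-33))) = -94*(-139 + (4*(-1/52) + 63*(-1/33))) = -94*(-139 + (-1/13 - 21/11)) = -94*(-139 - 284/143) = -94*(-20161/143) = 1895134/143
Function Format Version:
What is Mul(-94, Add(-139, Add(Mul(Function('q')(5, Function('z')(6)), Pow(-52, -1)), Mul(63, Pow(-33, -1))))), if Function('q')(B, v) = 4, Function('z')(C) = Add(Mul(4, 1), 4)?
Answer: Rational(1895134, 143) ≈ 13253.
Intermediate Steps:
Function('z')(C) = 8 (Function('z')(C) = Add(4, 4) = 8)
Mul(-94, Add(-139, Add(Mul(Function('q')(5, Function('z')(6)), Pow(-52, -1)), Mul(63, Pow(-33, -1))))) = Mul(-94, Add(-139, Add(Mul(4, Pow(-52, -1)), Mul(63, Pow(-33, -1))))) = Mul(-94, Add(-139, Add(Mul(4, Rational(-1, 52)), Mul(63, Rational(-1, 33))))) = Mul(-94, Add(-139, Add(Rational(-1, 13), Rational(-21, 11)))) = Mul(-94, Add(-139, Rational(-284, 143))) = Mul(-94, Rational(-20161, 143)) = Rational(1895134, 143)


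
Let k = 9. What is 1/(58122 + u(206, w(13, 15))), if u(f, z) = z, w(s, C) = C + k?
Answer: 1/58146 ≈ 1.7198e-5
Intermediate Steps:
w(s, C) = 9 + C (w(s, C) = C + 9 = 9 + C)
1/(58122 + u(206, w(13, 15))) = 1/(58122 + (9 + 15)) = 1/(58122 + 24) = 1/58146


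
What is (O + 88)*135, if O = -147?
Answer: -7965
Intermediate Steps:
(O + 88)*135 = (-147 + 88)*135 = -59*135 = -7965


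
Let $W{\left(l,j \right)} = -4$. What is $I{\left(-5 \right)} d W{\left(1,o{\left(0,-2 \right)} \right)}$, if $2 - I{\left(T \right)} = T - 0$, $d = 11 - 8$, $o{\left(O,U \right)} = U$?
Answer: $-84$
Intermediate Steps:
$d = 3$
$I{\left(T \right)} = 2 - T$ ($I{\left(T \right)} = 2 - \left(T - 0\right) = 2 - \left(T + 0\right) = 2 - T$)
$I{\left(-5 \right)} d W{\left(1,o{\left(0,-2 \right)} \right)} = \left(2 - -5\right) 3 \left(-4\right) = \left(2 + 5\right) 3 \left(-4\right) = 7 \cdot 3 \left(-4\right) = 21 \left(-4\right) = -84$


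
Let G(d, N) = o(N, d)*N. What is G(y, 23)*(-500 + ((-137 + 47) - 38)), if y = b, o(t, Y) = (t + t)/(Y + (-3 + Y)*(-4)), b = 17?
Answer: 664424/39 ≈ 17037.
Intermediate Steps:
o(t, Y) = 2*t/(12 - 3*Y) (o(t, Y) = (2*t)/(Y + (12 - 4*Y)) = (2*t)/(12 - 3*Y) = 2*t/(12 - 3*Y))
y = 17
G(d, N) = -2*N²/(-12 + 3*d) (G(d, N) = (-2*N/(-12 + 3*d))*N = -2*N²/(-12 + 3*d))
G(y, 23)*(-500 + ((-137 + 47) - 38)) = (-2*23²/(-12 + 3*17))*(-500 + ((-137 + 47) - 38)) = (-2*529/(-12 + 51))*(-500 + (-90 - 38)) = (-2*529/39)*(-500 - 128) = -2*529*1/39*(-628) = -1058/39*(-628) = 664424/39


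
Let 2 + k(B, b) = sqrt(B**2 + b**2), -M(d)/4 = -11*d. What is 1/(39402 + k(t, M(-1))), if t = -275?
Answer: 39400/1552282439 - 11*sqrt(641)/1552282439 ≈ 2.5203e-5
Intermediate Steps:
M(d) = 44*d (M(d) = -(-44)*d = 44*d)
k(B, b) = -2 + sqrt(B**2 + b**2)
1/(39402 + k(t, M(-1))) = 1/(39402 + (-2 + sqrt((-275)**2 + (44*(-1))**2))) = 1/(39402 + (-2 + sqrt(75625 + (-44)**2))) = 1/(39402 + (-2 + sqrt(75625 + 1936))) = 1/(39402 + (-2 + sqrt(77561))) = 1/(39402 + (-2 + 11*sqrt(641))) = 1/(39400 + 11*sqrt(641))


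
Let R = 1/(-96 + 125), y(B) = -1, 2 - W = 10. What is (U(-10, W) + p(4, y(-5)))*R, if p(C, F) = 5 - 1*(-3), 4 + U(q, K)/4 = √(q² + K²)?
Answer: -8/29 + 8*√41/29 ≈ 1.4905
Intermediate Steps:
W = -8 (W = 2 - 1*10 = 2 - 10 = -8)
R = 1/29 ≈ 0.034483
U(q, K) = -16 + 4*√(K² + q²) (U(q, K) = -16 + 4*√(q² + K²) = -16 + 4*√(K² + q²))
p(C, F) = 8 (p(C, F) = 5 + 3 = 8)
(U(-10, W) + p(4, y(-5)))*R = ((-16 + 4*√((-8)² + (-10)²)) + 8)*(1/29) = ((-16 + 4*√(64 + 100)) + 8)*(1/29) = ((-16 + 4*√164) + 8)*(1/29) = ((-16 + 4*(2*√41)) + 8)*(1/29) = ((-16 + 8*√41) + 8)*(1/29) = (-8 + 8*√41)*(1/29) = -8/29 + 8*√41/29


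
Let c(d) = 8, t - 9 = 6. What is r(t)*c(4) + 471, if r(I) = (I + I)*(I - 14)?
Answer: 711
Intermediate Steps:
t = 15 (t = 9 + 6 = 15)
r(I) = 2*I*(-14 + I) (r(I) = (2*I)*(-14 + I) = 2*I*(-14 + I))
r(t)*c(4) + 471 = (2*15*(-14 + 15))*8 + 471 = (2*15*1)*8 + 471 = 30*8 + 471 = 240 + 471 = 711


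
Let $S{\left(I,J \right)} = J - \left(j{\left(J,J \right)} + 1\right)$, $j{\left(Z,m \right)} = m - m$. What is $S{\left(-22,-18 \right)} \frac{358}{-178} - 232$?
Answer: $- \frac{17247}{89} \approx -193.79$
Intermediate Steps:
$j{\left(Z,m \right)} = 0$
$S{\left(I,J \right)} = -1 + J$ ($S{\left(I,J \right)} = J - \left(0 + 1\right) = J - 1 = -1 + J$)
$S{\left(-22,-18 \right)} \frac{358}{-178} - 232 = \left(-1 - 18\right) \frac{358}{-178} - 232 = - 19 \cdot 358 \left(- \frac{1}{178}\right) + \left(-247 + 15\right) = \left(-19\right) \left(- \frac{179}{89}\right) - 232 = \frac{3401}{89} - 232 = - \frac{17247}{89}$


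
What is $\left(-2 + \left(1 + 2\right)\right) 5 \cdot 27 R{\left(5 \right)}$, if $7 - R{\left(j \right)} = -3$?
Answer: $1350$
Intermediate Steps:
$R{\left(j \right)} = 10$ ($R{\left(j \right)} = 7 - -3 = 7 + 3 = 10$)
$\left(-2 + \left(1 + 2\right)\right) 5 \cdot 27 R{\left(5 \right)} = \left(-2 + \left(1 + 2\right)\right) 5 \cdot 27 \cdot 10 = \left(-2 + 3\right) 5 \cdot 27 \cdot 10 = 1 \cdot 5 \cdot 27 \cdot 10 = 5 \cdot 27 \cdot 10 = 135 \cdot 10 = 1350$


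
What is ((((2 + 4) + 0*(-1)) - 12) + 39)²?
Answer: 1089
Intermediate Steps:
((((2 + 4) + 0*(-1)) - 12) + 39)² = (((6 + 0) - 12) + 39)² = ((6 - 12) + 39)² = (-6 + 39)² = 33² = 1089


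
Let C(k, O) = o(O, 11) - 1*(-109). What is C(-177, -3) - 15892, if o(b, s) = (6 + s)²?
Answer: -15494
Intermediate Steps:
C(k, O) = 398 (C(k, O) = (6 + 11)² - 1*(-109) = 17² + 109 = 289 + 109 = 398)
C(-177, -3) - 15892 = 398 - 15892 = -15494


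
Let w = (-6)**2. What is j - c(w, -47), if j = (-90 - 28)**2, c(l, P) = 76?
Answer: 13848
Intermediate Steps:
w = 36
j = 13924 (j = (-118)**2 = 13924)
j - c(w, -47) = 13924 - 1*76 = 13924 - 76 = 13848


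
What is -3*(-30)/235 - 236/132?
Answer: -2179/1551 ≈ -1.4049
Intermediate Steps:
-3*(-30)/235 - 236/132 = 90*(1/235) - 236*1/132 = 18/47 - 59/33 = -2179/1551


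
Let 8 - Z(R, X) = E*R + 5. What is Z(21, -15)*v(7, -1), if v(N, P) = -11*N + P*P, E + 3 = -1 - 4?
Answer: -12996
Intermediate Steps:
E = -8 (E = -3 + (-1 - 4) = -3 - 5 = -8)
Z(R, X) = 3 + 8*R (Z(R, X) = 8 - (-8*R + 5) = 8 - (5 - 8*R) = 8 + (-5 + 8*R) = 3 + 8*R)
v(N, P) = P² - 11*N (v(N, P) = -11*N + P² = P² - 11*N)
Z(21, -15)*v(7, -1) = (3 + 8*21)*((-1)² - 11*7) = (3 + 168)*(1 - 77) = 171*(-76) = -12996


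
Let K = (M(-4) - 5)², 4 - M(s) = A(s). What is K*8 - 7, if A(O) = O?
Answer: 65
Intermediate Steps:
M(s) = 4 - s
K = 9 (K = ((4 - 1*(-4)) - 5)² = ((4 + 4) - 5)² = (8 - 5)² = 3² = 9)
K*8 - 7 = 9*8 - 7 = 72 - 7 = 65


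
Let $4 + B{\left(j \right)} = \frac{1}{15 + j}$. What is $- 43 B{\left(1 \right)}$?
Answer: $\frac{2709}{16} \approx 169.31$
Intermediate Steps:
$B{\left(j \right)} = -4 + \frac{1}{15 + j}$
$- 43 B{\left(1 \right)} = - 43 \frac{-59 - 4}{15 + 1} = - 43 \frac{-59 - 4}{16} = - 43 \cdot \frac{1}{16} \left(-63\right) = \left(-43\right) \left(- \frac{63}{16}\right) = \frac{2709}{16}$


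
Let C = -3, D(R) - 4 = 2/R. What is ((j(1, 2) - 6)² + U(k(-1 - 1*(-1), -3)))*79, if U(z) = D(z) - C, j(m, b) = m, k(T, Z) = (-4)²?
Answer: 20303/8 ≈ 2537.9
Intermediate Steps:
D(R) = 4 + 2/R
k(T, Z) = 16
U(z) = 7 + 2/z (U(z) = (4 + 2/z) - 1*(-3) = (4 + 2/z) + 3 = 7 + 2/z)
((j(1, 2) - 6)² + U(k(-1 - 1*(-1), -3)))*79 = ((1 - 6)² + (7 + 2/16))*79 = ((-5)² + (7 + 2*(1/16)))*79 = (25 + (7 + ⅛))*79 = (25 + 57/8)*79 = (257/8)*79 = 20303/8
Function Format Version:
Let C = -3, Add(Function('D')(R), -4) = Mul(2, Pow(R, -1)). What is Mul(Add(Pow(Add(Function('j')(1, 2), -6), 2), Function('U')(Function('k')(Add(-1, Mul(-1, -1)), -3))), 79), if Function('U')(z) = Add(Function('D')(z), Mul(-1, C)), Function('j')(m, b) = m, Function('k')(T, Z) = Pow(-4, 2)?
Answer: Rational(20303, 8) ≈ 2537.9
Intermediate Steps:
Function('D')(R) = Add(4, Mul(2, Pow(R, -1)))
Function('k')(T, Z) = 16
Function('U')(z) = Add(7, Mul(2, Pow(z, -1))) (Function('U')(z) = Add(Add(4, Mul(2, Pow(z, -1))), Mul(-1, -3)) = Add(Add(4, Mul(2, Pow(z, -1))), 3) = Add(7, Mul(2, Pow(z, -1))))
Mul(Add(Pow(Add(Function('j')(1, 2), -6), 2), Function('U')(Function('k')(Add(-1, Mul(-1, -1)), -3))), 79) = Mul(Add(Pow(Add(1, -6), 2), Add(7, Mul(2, Pow(16, -1)))), 79) = Mul(Add(Pow(-5, 2), Add(7, Mul(2, Rational(1, 16)))), 79) = Mul(Add(25, Add(7, Rational(1, 8))), 79) = Mul(Add(25, Rational(57, 8)), 79) = Mul(Rational(257, 8), 79) = Rational(20303, 8)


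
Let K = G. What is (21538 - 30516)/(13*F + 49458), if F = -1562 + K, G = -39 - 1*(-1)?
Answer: -4489/14329 ≈ -0.31328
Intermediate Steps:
G = -38 (G = -39 + 1 = -38)
K = -38
F = -1600 (F = -1562 - 38 = -1600)
(21538 - 30516)/(13*F + 49458) = (21538 - 30516)/(13*(-1600) + 49458) = -8978/(-20800 + 49458) = -8978/28658 = -8978*1/28658 = -4489/14329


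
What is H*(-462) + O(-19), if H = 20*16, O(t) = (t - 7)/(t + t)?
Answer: -2808947/19 ≈ -1.4784e+5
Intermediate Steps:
O(t) = (-7 + t)/(2*t) (O(t) = (-7 + t)/((2*t)) = (-7 + t)*(1/(2*t)) = (-7 + t)/(2*t))
H = 320
H*(-462) + O(-19) = 320*(-462) + (½)*(-7 - 19)/(-19) = -147840 + (½)*(-1/19)*(-26) = -147840 + 13/19 = -2808947/19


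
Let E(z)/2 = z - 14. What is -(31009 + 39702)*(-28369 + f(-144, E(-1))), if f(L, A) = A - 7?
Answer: 2008616666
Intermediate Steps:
E(z) = -28 + 2*z (E(z) = 2*(z - 14) = 2*(-14 + z) = -28 + 2*z)
f(L, A) = -7 + A
-(31009 + 39702)*(-28369 + f(-144, E(-1))) = -(31009 + 39702)*(-28369 + (-7 + (-28 + 2*(-1)))) = -70711*(-28369 + (-7 + (-28 - 2))) = -70711*(-28369 + (-7 - 30)) = -70711*(-28369 - 37) = -70711*(-28406) = -1*(-2008616666) = 2008616666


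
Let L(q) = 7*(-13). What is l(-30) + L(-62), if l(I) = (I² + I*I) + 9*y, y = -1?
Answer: 1700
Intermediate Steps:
L(q) = -91
l(I) = -9 + 2*I² (l(I) = (I² + I*I) + 9*(-1) = (I² + I²) - 9 = 2*I² - 9 = -9 + 2*I²)
l(-30) + L(-62) = (-9 + 2*(-30)²) - 91 = (-9 + 2*900) - 91 = (-9 + 1800) - 91 = 1791 - 91 = 1700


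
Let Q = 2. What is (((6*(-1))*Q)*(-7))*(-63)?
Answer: -5292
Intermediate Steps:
(((6*(-1))*Q)*(-7))*(-63) = (((6*(-1))*2)*(-7))*(-63) = (-6*2*(-7))*(-63) = -12*(-7)*(-63) = 84*(-63) = -5292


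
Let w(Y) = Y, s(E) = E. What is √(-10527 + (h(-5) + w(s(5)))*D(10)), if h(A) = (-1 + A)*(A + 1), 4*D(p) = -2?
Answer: I*√42166/2 ≈ 102.67*I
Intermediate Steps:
D(p) = -½ (D(p) = (¼)*(-2) = -½)
h(A) = (1 + A)*(-1 + A) (h(A) = (-1 + A)*(1 + A) = (1 + A)*(-1 + A))
√(-10527 + (h(-5) + w(s(5)))*D(10)) = √(-10527 + ((-1 + (-5)²) + 5)*(-½)) = √(-10527 + ((-1 + 25) + 5)*(-½)) = √(-10527 + (24 + 5)*(-½)) = √(-10527 + 29*(-½)) = √(-10527 - 29/2) = √(-21083/2) = I*√42166/2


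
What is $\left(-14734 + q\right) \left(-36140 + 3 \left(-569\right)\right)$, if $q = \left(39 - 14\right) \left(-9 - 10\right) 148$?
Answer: $3218281798$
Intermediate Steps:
$q = -70300$ ($q = 25 \left(-19\right) 148 = \left(-475\right) 148 = -70300$)
$\left(-14734 + q\right) \left(-36140 + 3 \left(-569\right)\right) = \left(-14734 - 70300\right) \left(-36140 + 3 \left(-569\right)\right) = - 85034 \left(-36140 - 1707\right) = \left(-85034\right) \left(-37847\right) = 3218281798$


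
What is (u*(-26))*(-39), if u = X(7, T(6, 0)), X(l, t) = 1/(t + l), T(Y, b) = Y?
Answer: 78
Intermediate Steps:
X(l, t) = 1/(l + t)
u = 1/13 (u = 1/(7 + 6) = 1/13 ≈ 0.076923)
(u*(-26))*(-39) = ((1/13)*(-26))*(-39) = -2*(-39) = 78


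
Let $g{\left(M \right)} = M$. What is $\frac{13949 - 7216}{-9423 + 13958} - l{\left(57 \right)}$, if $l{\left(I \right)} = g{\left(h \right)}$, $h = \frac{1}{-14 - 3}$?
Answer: $\frac{118996}{77095} \approx 1.5435$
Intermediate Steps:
$h = - \frac{1}{17}$ ($h = \frac{1}{-17} = - \frac{1}{17} \approx -0.058824$)
$l{\left(I \right)} = - \frac{1}{17}$
$\frac{13949 - 7216}{-9423 + 13958} - l{\left(57 \right)} = \frac{13949 - 7216}{-9423 + 13958} - - \frac{1}{17} = \frac{6733}{4535} + \frac{1}{17} = \frac{118996}{77095}$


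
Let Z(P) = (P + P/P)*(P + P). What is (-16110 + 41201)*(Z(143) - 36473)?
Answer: 118203701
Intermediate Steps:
Z(P) = 2*P*(1 + P) (Z(P) = (P + 1)*(2*P) = (1 + P)*(2*P) = 2*P*(1 + P))
(-16110 + 41201)*(Z(143) - 36473) = (-16110 + 41201)*(2*143*(1 + 143) - 36473) = 25091*(2*143*144 - 36473) = 25091*(41184 - 36473) = 25091*4711 = 118203701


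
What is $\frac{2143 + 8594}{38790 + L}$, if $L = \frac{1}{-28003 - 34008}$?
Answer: $\frac{665812107}{2405406689} \approx 0.2768$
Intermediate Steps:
$L = - \frac{1}{62011}$ ($L = \frac{1}{-62011} = - \frac{1}{62011} \approx -1.6126 \cdot 10^{-5}$)
$\frac{2143 + 8594}{38790 + L} = \frac{2143 + 8594}{38790 - \frac{1}{62011}} = \frac{10737}{\frac{2405406689}{62011}} = 10737 \cdot \frac{62011}{2405406689} = \frac{665812107}{2405406689}$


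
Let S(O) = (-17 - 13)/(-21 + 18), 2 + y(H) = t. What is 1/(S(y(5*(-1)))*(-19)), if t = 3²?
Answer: -1/190 ≈ -0.0052632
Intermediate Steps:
t = 9
y(H) = 7 (y(H) = -2 + 9 = 7)
S(O) = 10 (S(O) = -30/(-3) = -30*(-⅓) = 10)
1/(S(y(5*(-1)))*(-19)) = 1/(10*(-19)) = 1/(-190) = -1/190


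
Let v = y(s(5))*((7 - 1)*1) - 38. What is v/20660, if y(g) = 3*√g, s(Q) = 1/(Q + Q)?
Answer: -19/10330 + 9*√10/103300 ≈ -0.0015638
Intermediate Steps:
s(Q) = 1/(2*Q)
v = -38 + 9*√10/5 (v = (3*√((½)/5))*((7 - 1)*1) - 38 = (3*√((½)*(⅕)))*(6*1) - 38 = (3*√(⅒))*6 - 38 = (3*(√10/10))*6 - 38 = (3*√10/10)*6 - 38 = 9*√10/5 - 38 = -38 + 9*√10/5 ≈ -32.308)
v/20660 = (-38 + 9*√10/5)/20660 = (-38 + 9*√10/5)*(1/20660) = -19/10330 + 9*√10/103300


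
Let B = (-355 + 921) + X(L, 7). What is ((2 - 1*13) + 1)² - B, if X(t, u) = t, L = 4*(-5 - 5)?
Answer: -426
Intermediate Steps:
L = -40 (L = 4*(-10) = -40)
B = 526 (B = (-355 + 921) - 40 = 566 - 40 = 526)
((2 - 1*13) + 1)² - B = ((2 - 1*13) + 1)² - 1*526 = ((2 - 13) + 1)² - 526 = (-11 + 1)² - 526 = (-10)² - 526 = 100 - 526 = -426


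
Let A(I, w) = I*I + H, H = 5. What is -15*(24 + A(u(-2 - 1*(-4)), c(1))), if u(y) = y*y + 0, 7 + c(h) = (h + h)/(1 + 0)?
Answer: -675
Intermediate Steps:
c(h) = -7 + 2*h (c(h) = -7 + (h + h)/(1 + 0) = -7 + (2*h)/1 = -7 + (2*h)*1 = -7 + 2*h)
u(y) = y² (u(y) = y² + 0 = y²)
A(I, w) = 5 + I² (A(I, w) = I*I + 5 = I² + 5 = 5 + I²)
-15*(24 + A(u(-2 - 1*(-4)), c(1))) = -15*(24 + (5 + ((-2 - 1*(-4))²)²)) = -15*(24 + (5 + ((-2 + 4)²)²)) = -15*(24 + (5 + (2²)²)) = -15*(24 + (5 + 4²)) = -15*(24 + (5 + 16)) = -15*(24 + 21) = -15*45 = -675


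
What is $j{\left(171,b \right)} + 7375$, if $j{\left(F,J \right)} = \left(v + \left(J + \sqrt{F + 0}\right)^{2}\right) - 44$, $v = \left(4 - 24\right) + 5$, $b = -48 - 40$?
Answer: $15231 - 528 \sqrt{19} \approx 12930.0$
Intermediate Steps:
$b = -88$
$v = -15$ ($v = -20 + 5 = -15$)
$j{\left(F,J \right)} = -59 + \left(J + \sqrt{F}\right)^{2}$ ($j{\left(F,J \right)} = \left(-15 + \left(J + \sqrt{F + 0}\right)^{2}\right) - 44 = \left(-15 + \left(J + \sqrt{F}\right)^{2}\right) - 44 = -59 + \left(J + \sqrt{F}\right)^{2}$)
$j{\left(171,b \right)} + 7375 = \left(-59 + \left(-88 + \sqrt{171}\right)^{2}\right) + 7375 = \left(-59 + \left(-88 + 3 \sqrt{19}\right)^{2}\right) + 7375 = 7316 + \left(-88 + 3 \sqrt{19}\right)^{2}$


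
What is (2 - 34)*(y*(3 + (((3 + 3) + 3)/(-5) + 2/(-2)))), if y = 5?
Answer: -32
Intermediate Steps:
(2 - 34)*(y*(3 + (((3 + 3) + 3)/(-5) + 2/(-2)))) = (2 - 34)*(5*(3 + (((3 + 3) + 3)/(-5) + 2/(-2)))) = -160*(3 + ((6 + 3)*(-1/5) + 2*(-1/2))) = -160*(3 + (9*(-1/5) - 1)) = -160*(3 + (-9/5 - 1)) = -160*(3 - 14/5) = -160/5 = -32*1 = -32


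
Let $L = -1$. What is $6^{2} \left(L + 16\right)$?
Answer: $540$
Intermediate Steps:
$6^{2} \left(L + 16\right) = 6^{2} \left(-1 + 16\right) = 36 \cdot 15 = 540$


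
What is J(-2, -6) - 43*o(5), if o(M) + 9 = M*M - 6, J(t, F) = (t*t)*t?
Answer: -438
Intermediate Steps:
J(t, F) = t³ (J(t, F) = t²*t = t³)
o(M) = -15 + M² (o(M) = -9 + (M*M - 6) = -9 + (M² - 6) = -9 + (-6 + M²) = -15 + M²)
J(-2, -6) - 43*o(5) = (-2)³ - 43*(-15 + 5²) = -8 - 43*(-15 + 25) = -8 - 43*10 = -8 - 430 = -438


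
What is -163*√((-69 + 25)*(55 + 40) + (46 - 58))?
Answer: -652*I*√262 ≈ -10554.0*I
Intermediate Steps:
-163*√((-69 + 25)*(55 + 40) + (46 - 58)) = -163*√(-44*95 - 12) = -163*√(-4180 - 12) = -652*I*√262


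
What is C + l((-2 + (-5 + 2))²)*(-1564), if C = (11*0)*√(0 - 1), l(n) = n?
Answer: -39100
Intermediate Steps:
C = 0 (C = 0*√(-1) = 0*I = 0)
C + l((-2 + (-5 + 2))²)*(-1564) = 0 + (-2 + (-5 + 2))²*(-1564) = 0 + (-2 - 3)²*(-1564) = 0 + (-5)²*(-1564) = 0 + 25*(-1564) = 0 - 39100 = -39100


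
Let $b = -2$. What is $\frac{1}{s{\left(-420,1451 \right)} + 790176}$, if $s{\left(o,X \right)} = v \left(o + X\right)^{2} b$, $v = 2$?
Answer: $- \frac{1}{3461668} \approx -2.8888 \cdot 10^{-7}$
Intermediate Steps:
$s{\left(o,X \right)} = - 4 \left(X + o\right)^{2}$ ($s{\left(o,X \right)} = 2 \left(o + X\right)^{2} \left(-2\right) = 2 \left(X + o\right)^{2} \left(-2\right) = - 4 \left(X + o\right)^{2}$)
$\frac{1}{s{\left(-420,1451 \right)} + 790176} = \frac{1}{- 4 \left(1451 - 420\right)^{2} + 790176} = \frac{1}{- 4 \cdot 1031^{2} + 790176} = \frac{1}{\left(-4\right) 1062961 + 790176} = \frac{1}{-4251844 + 790176} = \frac{1}{-3461668} = - \frac{1}{3461668}$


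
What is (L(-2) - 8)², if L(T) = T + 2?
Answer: 64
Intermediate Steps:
L(T) = 2 + T
(L(-2) - 8)² = ((2 - 2) - 8)² = (0 - 8)² = (-8)² = 64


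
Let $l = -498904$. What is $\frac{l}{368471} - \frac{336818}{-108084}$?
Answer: $\frac{35092062671}{19912909782} \approx 1.7623$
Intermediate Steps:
$\frac{l}{368471} - \frac{336818}{-108084} = - \frac{498904}{368471} - \frac{336818}{-108084} = \left(-498904\right) \frac{1}{368471} - - \frac{168409}{54042} = - \frac{498904}{368471} + \frac{168409}{54042} = \frac{35092062671}{19912909782}$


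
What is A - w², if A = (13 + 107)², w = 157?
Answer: -10249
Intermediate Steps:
A = 14400 (A = 120² = 14400)
A - w² = 14400 - 1*157² = 14400 - 1*24649 = 14400 - 24649 = -10249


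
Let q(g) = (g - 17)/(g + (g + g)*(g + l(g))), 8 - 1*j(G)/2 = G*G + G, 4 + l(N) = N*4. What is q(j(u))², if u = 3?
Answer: 625/484416 ≈ 0.0012902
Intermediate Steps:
l(N) = -4 + 4*N (l(N) = -4 + N*4 = -4 + 4*N)
j(G) = 16 - 2*G - 2*G² (j(G) = 16 - 2*(G*G + G) = 16 - 2*(G² + G) = 16 - 2*(G + G²) = 16 + (-2*G - 2*G²) = 16 - 2*G - 2*G²)
q(g) = (-17 + g)/(g + 2*g*(-4 + 5*g)) (q(g) = (g - 17)/(g + (g + g)*(g + (-4 + 4*g))) = (-17 + g)/(g + (2*g)*(-4 + 5*g)) = (-17 + g)/(g + 2*g*(-4 + 5*g)))
q(j(u))² = ((-17 + (16 - 2*3 - 2*3²))/((16 - 2*3 - 2*3²)*(-7 + 10*(16 - 2*3 - 2*3²))))² = ((-17 + (16 - 6 - 2*9))/((16 - 6 - 2*9)*(-7 + 10*(16 - 6 - 2*9))))² = ((-17 + (16 - 6 - 18))/((16 - 6 - 18)*(-7 + 10*(16 - 6 - 18))))² = ((-17 - 8)/((-8)*(-7 + 10*(-8))))² = (-⅛*(-25)/(-7 - 80))² = (-⅛*(-25)/(-87))² = (-⅛*(-1/87)*(-25))² = (-25/696)² = 625/484416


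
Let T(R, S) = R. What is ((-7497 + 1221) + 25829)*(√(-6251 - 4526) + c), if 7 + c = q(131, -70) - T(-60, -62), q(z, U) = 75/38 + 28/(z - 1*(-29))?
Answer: 819524889/760 + 19553*I*√10777 ≈ 1.0783e+6 + 2.0298e+6*I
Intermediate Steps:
q(z, U) = 75/38 + 28/(29 + z) (q(z, U) = 75*(1/38) + 28/(z + 29) = 75/38 + 28/(29 + z))
c = 41913/760 (c = -7 + ((3239 + 75*131)/(38*(29 + 131)) - 1*(-60)) = -7 + ((1/38)*(3239 + 9825)/160 + 60) = -7 + ((1/38)*(1/160)*13064 + 60) = -7 + (1633/760 + 60) = -7 + 47233/760 = 41913/760 ≈ 55.149)
((-7497 + 1221) + 25829)*(√(-6251 - 4526) + c) = ((-7497 + 1221) + 25829)*(√(-6251 - 4526) + 41913/760) = (-6276 + 25829)*(√(-10777) + 41913/760) = 19553*(I*√10777 + 41913/760) = 19553*(41913/760 + I*√10777) = 819524889/760 + 19553*I*√10777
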